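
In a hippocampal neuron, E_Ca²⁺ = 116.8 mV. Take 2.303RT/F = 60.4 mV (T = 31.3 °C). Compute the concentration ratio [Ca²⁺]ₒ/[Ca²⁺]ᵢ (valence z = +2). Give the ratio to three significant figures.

log₁₀([out]/[in]) = E·z/(60.4) = 116.8 × 2 / 60.4 = 3.8675
[out]/[in] = 10^(3.8675) = 7371

7370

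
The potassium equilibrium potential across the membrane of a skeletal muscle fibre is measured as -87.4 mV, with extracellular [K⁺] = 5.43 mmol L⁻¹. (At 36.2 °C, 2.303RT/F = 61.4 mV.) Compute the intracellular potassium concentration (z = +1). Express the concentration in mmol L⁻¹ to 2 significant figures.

140 mmol L⁻¹

Nernst: E = (61.4/1) · log₁₀([out]/[in]), so log₁₀([out]/[in]) = -87.4 × 1 / 61.4 = -1.4235.
[out]/[in] = 10^(-1.4235) = 0.03772.
[in] = 5.43 / 0.03772 = 144 mmol L⁻¹.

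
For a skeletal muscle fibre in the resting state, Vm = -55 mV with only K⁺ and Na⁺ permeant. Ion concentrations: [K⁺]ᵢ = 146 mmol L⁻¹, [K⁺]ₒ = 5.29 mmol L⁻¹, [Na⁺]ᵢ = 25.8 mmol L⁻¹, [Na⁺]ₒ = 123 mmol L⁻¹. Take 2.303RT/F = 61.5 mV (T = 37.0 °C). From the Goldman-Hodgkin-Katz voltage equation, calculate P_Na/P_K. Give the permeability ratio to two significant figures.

0.11

Let α = P_Na/P_K. GHK: Vm = 61.5·log₁₀[(Kₒ + α·Naₒ)/(Kᵢ + α·Naᵢ)].
10^(Vm/61.5) = 10^(-55.0/61.5) = 0.12755
So 0.12755·(Kᵢ + α·Naᵢ) = Kₒ + α·Naₒ → α = (0.12755·146.0 − 5.29) / (123.0 − 0.12755·25.8)
α = (18.62 − 5.29) / (123.0 − 3.291) = 13.33/119.7 = 0.1114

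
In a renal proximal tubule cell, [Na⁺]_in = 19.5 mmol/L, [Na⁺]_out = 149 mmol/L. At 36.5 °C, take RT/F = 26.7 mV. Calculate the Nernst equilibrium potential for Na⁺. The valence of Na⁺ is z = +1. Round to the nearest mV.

54 mV

E = (26.7/z) · ln([Na⁺]_out/[Na⁺]_in) with z = +1.
= (26.7/1) · ln(149/19.5) = 26.70 · ln(7.641)
= 26.70 · (2.0335) = 54.30 mV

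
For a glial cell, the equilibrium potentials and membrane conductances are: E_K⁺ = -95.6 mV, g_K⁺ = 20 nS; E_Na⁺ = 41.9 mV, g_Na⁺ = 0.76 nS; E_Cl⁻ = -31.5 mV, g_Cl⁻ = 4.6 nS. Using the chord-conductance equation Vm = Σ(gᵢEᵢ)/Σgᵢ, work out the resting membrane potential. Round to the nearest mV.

Σ gᵢEᵢ = 20·(-95.6) + 0.76·(41.9) + 4.6·(-31.5) = -2025.06
Σ gᵢ = 20 + 0.76 + 4.6 = 25.36
Vm = -2025.06 / 25.36 = -79.85 mV

-80 mV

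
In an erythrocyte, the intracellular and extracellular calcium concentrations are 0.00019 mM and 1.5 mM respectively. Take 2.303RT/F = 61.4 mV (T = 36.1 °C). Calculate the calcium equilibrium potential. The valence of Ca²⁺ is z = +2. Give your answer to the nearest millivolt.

120 mV

E = (61.4/z) · log₁₀([Ca²⁺]_out/[Ca²⁺]_in) with z = +2.
= (61.4/2) · log₁₀(1.5/0.00019) = 30.70 · log₁₀(7895)
= 30.70 · (3.8973) = 119.65 mV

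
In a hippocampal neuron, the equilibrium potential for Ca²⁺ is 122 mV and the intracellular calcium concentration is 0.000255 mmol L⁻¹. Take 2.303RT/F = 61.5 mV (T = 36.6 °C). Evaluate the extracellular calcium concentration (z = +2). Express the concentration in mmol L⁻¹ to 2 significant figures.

2.4 mmol L⁻¹

Nernst: E = (61.5/2) · log₁₀([out]/[in]), so log₁₀([out]/[in]) = 122.0 × 2 / 61.5 = 3.9675.
[out]/[in] = 10^(3.9675) = 9279.
[out] = 9279 × 0.000255 = 2.366 mmol L⁻¹.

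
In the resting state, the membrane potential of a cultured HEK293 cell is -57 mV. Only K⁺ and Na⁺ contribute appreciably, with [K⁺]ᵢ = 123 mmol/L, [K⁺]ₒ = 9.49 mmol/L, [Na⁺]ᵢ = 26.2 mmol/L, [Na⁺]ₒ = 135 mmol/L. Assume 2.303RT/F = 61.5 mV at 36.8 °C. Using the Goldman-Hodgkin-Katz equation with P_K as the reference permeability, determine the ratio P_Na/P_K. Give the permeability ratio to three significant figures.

Let α = P_Na/P_K. GHK: Vm = 61.5·log₁₀[(Kₒ + α·Naₒ)/(Kᵢ + α·Naᵢ)].
10^(Vm/61.5) = 10^(-57.0/61.5) = 0.11835
So 0.11835·(Kᵢ + α·Naᵢ) = Kₒ + α·Naₒ → α = (0.11835·123.0 − 9.49) / (135.0 − 0.11835·26.2)
α = (14.56 − 9.49) / (135.0 − 3.101) = 5.067/131.9 = 0.03842

0.0384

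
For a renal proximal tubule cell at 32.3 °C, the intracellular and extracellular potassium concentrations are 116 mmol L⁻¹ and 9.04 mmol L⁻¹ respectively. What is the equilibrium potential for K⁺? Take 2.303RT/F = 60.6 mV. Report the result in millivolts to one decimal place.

E = (60.6/z) · log₁₀([K⁺]_out/[K⁺]_in) with z = +1.
= (60.6/1) · log₁₀(9.04/116) = 60.60 · log₁₀(0.07793)
= 60.60 · (-1.1083) = -67.16 mV

-67.2 mV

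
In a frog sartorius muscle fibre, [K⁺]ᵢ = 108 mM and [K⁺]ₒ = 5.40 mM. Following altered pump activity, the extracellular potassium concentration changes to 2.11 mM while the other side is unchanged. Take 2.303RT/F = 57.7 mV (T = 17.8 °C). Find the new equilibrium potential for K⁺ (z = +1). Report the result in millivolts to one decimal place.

After the shift: [K⁺]_out = 2.11, [K⁺]_in = 108 mM.
E_new = (57.7/1)·log₁₀(2.11/108) = 57.70 · (-1.7091) = -98.62 mV

-98.6 mV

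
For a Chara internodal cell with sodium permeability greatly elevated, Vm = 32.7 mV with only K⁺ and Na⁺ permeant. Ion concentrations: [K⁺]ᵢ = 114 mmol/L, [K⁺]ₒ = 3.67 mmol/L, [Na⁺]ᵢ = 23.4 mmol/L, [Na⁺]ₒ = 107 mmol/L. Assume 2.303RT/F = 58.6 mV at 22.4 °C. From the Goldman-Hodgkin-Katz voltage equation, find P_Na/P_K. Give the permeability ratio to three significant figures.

Let α = P_Na/P_K. GHK: Vm = 58.6·log₁₀[(Kₒ + α·Naₒ)/(Kᵢ + α·Naᵢ)].
10^(Vm/58.6) = 10^(32.7/58.6) = 3.6143
So 3.6143·(Kᵢ + α·Naᵢ) = Kₒ + α·Naₒ → α = (3.6143·114.0 − 3.67) / (107.0 − 3.6143·23.4)
α = (412 − 3.67) / (107.0 − 84.57) = 408.4/22.43 = 18.21

18.2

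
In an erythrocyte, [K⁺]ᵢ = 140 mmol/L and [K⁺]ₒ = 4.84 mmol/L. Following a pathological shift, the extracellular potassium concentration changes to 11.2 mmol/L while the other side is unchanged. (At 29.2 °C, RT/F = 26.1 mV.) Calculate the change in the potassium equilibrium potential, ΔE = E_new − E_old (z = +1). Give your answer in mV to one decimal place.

E_old = (26.1/1)·ln(4.84/140) = -87.82 mV
E_new = (26.1/1)·ln(11.2/140) = -65.92 mV
ΔE = -65.92 − (-87.82) = 21.90 mV

21.9 mV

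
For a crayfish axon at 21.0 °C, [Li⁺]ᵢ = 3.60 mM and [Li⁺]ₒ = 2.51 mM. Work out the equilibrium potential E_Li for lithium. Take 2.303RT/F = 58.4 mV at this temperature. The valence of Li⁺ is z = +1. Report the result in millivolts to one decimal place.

-9.1 mV

E = (58.4/z) · log₁₀([Li⁺]_out/[Li⁺]_in) with z = +1.
= (58.4/1) · log₁₀(2.51/3.60) = 58.40 · log₁₀(0.6972)
= 58.40 · (-0.1566) = -9.15 mV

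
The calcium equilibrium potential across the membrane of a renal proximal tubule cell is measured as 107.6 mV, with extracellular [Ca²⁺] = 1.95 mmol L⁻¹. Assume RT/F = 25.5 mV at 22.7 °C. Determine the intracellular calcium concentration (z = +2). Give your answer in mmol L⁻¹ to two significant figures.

0.00042 mmol L⁻¹

Nernst: E = (25.5/2) · ln([out]/[in]), so ln([out]/[in]) = 107.6 × 2 / 25.5 = 8.4392.
[out]/[in] = e^(8.4392) = 4625.
[in] = 1.95 / 4625 = 0.0004216 mmol L⁻¹.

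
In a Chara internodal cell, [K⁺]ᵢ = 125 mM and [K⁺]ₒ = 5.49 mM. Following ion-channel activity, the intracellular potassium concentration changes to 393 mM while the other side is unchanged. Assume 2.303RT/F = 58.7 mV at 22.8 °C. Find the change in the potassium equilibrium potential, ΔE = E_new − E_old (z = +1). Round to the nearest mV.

-29 mV

E_old = (58.7/1)·log₁₀(5.49/125) = -79.68 mV
E_new = (58.7/1)·log₁₀(5.49/393) = -108.88 mV
ΔE = -108.88 − (-79.68) = -29.20 mV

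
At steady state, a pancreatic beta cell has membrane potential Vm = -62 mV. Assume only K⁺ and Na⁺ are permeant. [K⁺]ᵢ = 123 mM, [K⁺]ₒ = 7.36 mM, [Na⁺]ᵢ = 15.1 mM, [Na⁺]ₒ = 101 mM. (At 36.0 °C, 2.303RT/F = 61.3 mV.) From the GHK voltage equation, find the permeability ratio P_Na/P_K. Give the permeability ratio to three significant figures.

Let α = P_Na/P_K. GHK: Vm = 61.3·log₁₀[(Kₒ + α·Naₒ)/(Kᵢ + α·Naᵢ)].
10^(Vm/61.3) = 10^(-62.0/61.3) = 0.097405
So 0.097405·(Kᵢ + α·Naᵢ) = Kₒ + α·Naₒ → α = (0.097405·123.0 − 7.36) / (101.0 − 0.097405·15.1)
α = (11.98 − 7.36) / (101.0 − 1.471) = 4.621/99.53 = 0.04643

0.0464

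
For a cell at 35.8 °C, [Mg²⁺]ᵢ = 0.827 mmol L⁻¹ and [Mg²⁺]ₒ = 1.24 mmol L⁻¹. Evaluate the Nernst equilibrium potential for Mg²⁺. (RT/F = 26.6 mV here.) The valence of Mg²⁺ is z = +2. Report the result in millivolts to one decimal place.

5.4 mV

E = (26.6/z) · ln([Mg²⁺]_out/[Mg²⁺]_in) with z = +2.
= (26.6/2) · ln(1.24/0.827) = 13.30 · ln(1.499)
= 13.30 · (0.4051) = 5.39 mV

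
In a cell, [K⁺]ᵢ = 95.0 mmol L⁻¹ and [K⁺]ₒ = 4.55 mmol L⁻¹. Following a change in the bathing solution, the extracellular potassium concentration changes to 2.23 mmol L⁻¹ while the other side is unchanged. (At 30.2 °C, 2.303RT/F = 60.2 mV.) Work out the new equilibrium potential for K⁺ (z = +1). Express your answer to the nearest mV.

-98 mV

After the shift: [K⁺]_out = 2.23, [K⁺]_in = 95.0 mmol L⁻¹.
E_new = (60.2/1)·log₁₀(2.23/95.0) = 60.20 · (-1.6294) = -98.09 mV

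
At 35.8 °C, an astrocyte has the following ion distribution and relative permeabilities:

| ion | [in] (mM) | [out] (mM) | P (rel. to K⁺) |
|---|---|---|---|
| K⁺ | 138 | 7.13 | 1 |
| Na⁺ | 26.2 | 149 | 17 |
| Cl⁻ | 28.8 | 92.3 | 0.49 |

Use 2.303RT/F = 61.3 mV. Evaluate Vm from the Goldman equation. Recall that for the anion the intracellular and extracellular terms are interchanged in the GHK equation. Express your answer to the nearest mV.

37 mV

Vm = 61.3 · log₁₀[(Σ P·[cation]ₒ + Σ P·[anion]ᵢ) / (Σ P·[cation]ᵢ + Σ P·[anion]ₒ)]
Numerator = 1×7.13 + 17×149 + 0.49×28.8 = 2554
Denominator = 1×138 + 17×26.2 + 0.49×92.3 = 628.6
Vm = 61.3 · log₁₀(4.0632) = 61.3 × (0.6089) = 37.32 mV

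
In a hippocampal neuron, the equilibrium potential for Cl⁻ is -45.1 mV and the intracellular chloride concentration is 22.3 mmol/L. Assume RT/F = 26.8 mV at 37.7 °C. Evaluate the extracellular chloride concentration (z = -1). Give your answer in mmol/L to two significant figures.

Nernst: E = (26.8/-1) · ln([out]/[in]), so ln([out]/[in]) = -45.1 × -1 / 26.8 = 1.6828.
[out]/[in] = e^(1.6828) = 5.381.
[out] = 5.381 × 22.3 = 120 mmol/L.

120 mmol/L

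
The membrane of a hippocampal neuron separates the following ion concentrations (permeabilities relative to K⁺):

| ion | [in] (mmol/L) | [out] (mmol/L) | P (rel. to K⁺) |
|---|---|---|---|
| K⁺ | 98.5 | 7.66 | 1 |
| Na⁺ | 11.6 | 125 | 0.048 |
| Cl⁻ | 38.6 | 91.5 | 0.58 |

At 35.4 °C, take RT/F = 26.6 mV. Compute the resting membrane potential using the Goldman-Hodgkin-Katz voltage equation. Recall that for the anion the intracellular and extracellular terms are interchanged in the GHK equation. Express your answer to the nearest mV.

Vm = 26.6 · ln[(Σ P·[cation]ₒ + Σ P·[anion]ᵢ) / (Σ P·[cation]ᵢ + Σ P·[anion]ₒ)]
Numerator = 1×7.66 + 0.048×125 + 0.58×38.6 = 36.05
Denominator = 1×98.5 + 0.048×11.6 + 0.58×91.5 = 152.1
Vm = 26.6 · ln(0.23696) = 26.6 × (-1.4399) = -38.30 mV

-38 mV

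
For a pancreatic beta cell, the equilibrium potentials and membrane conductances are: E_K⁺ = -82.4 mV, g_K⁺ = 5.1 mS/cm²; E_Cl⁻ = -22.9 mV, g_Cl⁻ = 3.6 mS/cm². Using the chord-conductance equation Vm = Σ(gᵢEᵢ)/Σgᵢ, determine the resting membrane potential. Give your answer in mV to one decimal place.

-57.8 mV

Σ gᵢEᵢ = 5.1·(-82.4) + 3.6·(-22.9) = -502.68
Σ gᵢ = 5.1 + 3.6 = 8.7
Vm = -502.68 / 8.7 = -57.78 mV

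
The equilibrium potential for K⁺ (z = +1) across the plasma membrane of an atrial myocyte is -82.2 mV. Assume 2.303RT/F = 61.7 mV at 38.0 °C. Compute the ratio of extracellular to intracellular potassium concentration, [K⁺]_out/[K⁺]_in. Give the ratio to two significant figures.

0.047

log₁₀([out]/[in]) = E·z/(61.7) = -82.2 × 1 / 61.7 = -1.3323
[out]/[in] = 10^(-1.3323) = 0.04653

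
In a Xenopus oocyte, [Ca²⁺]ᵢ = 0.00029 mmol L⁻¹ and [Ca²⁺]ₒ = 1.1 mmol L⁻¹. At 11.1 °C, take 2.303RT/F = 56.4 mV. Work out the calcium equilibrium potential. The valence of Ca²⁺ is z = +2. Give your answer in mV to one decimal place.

100.9 mV

E = (56.4/z) · log₁₀([Ca²⁺]_out/[Ca²⁺]_in) with z = +2.
= (56.4/2) · log₁₀(1.1/0.00029) = 28.20 · log₁₀(3793)
= 28.20 · (3.5790) = 100.93 mV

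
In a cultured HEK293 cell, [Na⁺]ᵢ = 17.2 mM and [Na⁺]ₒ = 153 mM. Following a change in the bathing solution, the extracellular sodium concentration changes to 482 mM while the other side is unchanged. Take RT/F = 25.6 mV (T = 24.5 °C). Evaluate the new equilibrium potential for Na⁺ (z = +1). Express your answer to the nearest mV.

85 mV

After the shift: [Na⁺]_out = 482, [Na⁺]_in = 17.2 mM.
E_new = (25.6/1)·ln(482/17.2) = 25.60 · (3.3330) = 85.33 mV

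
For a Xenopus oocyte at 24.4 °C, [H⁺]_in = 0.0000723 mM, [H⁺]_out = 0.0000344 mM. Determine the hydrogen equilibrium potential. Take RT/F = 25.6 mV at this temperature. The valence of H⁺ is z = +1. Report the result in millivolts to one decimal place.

-19.0 mV

E = (25.6/z) · ln([H⁺]_out/[H⁺]_in) with z = +1.
= (25.6/1) · ln(0.0000344/0.0000723) = 25.60 · ln(0.4758)
= 25.60 · (-0.7428) = -19.01 mV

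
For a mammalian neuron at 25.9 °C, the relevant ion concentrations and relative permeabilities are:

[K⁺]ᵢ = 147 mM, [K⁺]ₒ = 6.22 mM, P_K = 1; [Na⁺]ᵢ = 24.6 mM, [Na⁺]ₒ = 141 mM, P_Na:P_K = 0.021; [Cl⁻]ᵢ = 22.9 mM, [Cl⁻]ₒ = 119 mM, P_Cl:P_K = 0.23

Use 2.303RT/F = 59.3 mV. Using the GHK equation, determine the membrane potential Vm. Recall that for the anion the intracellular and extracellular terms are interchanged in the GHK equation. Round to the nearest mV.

-64 mV

Vm = 59.3 · log₁₀[(Σ P·[cation]ₒ + Σ P·[anion]ᵢ) / (Σ P·[cation]ᵢ + Σ P·[anion]ₒ)]
Numerator = 1×6.22 + 0.021×141 + 0.23×22.9 = 14.45
Denominator = 1×147 + 0.021×24.6 + 0.23×119 = 174.9
Vm = 59.3 · log₁₀(0.082614) = 59.3 × (-1.0829) = -64.22 mV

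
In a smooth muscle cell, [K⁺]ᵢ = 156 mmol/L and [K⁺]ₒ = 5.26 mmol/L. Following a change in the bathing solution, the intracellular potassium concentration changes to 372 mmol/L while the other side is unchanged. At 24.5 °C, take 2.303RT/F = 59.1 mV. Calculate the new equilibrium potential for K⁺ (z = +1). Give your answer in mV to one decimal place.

After the shift: [K⁺]_out = 5.26, [K⁺]_in = 372 mmol/L.
E_new = (59.1/1)·log₁₀(5.26/372) = 59.10 · (-1.8496) = -109.31 mV

-109.3 mV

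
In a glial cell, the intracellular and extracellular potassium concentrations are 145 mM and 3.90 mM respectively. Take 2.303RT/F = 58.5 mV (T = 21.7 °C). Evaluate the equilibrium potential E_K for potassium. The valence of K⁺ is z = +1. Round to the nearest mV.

E = (58.5/z) · log₁₀([K⁺]_out/[K⁺]_in) with z = +1.
= (58.5/1) · log₁₀(3.90/145) = 58.50 · log₁₀(0.0269)
= 58.50 · (-1.5703) = -91.86 mV

-92 mV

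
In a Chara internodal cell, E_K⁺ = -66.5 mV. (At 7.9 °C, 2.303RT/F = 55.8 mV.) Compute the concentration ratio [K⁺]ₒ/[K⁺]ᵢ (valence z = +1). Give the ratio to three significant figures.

0.0643

log₁₀([out]/[in]) = E·z/(55.8) = -66.5 × 1 / 55.8 = -1.1918
[out]/[in] = 10^(-1.1918) = 0.0643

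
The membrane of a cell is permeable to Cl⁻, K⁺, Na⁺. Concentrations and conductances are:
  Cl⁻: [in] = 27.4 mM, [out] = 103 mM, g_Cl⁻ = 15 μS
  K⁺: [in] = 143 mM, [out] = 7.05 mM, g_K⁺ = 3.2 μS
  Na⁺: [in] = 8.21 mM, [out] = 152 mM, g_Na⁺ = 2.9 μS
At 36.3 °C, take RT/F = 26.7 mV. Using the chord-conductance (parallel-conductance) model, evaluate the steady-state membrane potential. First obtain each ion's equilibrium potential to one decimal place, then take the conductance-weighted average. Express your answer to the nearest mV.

E_Cl⁻ = (26.7/-1)·ln(103/27.4) = -35.4 mV
E_K⁺ = (26.7/1)·ln(7.05/143) = -80.4 mV
E_Na⁺ = (26.7/1)·ln(152/8.21) = 77.9 mV
Vm = (Σ gᵢEᵢ)/(Σ gᵢ) = (15·-35.4 + 3.2·-80.4 + 2.9·77.9) / (15 + 3.2 + 2.9)
= -562.37 / 21.1 = -26.65 mV

-27 mV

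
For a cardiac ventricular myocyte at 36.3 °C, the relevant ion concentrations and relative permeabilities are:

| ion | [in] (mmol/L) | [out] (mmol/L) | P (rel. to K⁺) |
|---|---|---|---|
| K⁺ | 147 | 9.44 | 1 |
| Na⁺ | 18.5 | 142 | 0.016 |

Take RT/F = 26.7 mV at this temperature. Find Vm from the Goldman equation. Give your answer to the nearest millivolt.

Vm = 26.7 · ln[(Σ P·[cation]ₒ + Σ P·[anion]ᵢ) / (Σ P·[cation]ᵢ + Σ P·[anion]ₒ)]
Numerator = 1×9.44 + 0.016×142 = 11.71
Denominator = 1×147 + 0.016×18.5 = 147.3
Vm = 26.7 · ln(0.079513) = 26.7 × (-2.5318) = -67.60 mV

-68 mV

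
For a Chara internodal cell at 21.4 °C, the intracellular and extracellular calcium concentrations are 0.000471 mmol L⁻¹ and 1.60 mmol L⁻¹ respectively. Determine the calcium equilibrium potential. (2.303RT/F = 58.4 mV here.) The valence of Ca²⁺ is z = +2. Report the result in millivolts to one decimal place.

E = (58.4/z) · log₁₀([Ca²⁺]_out/[Ca²⁺]_in) with z = +2.
= (58.4/2) · log₁₀(1.60/0.000471) = 29.20 · log₁₀(3397)
= 29.20 · (3.5311) = 103.11 mV

103.1 mV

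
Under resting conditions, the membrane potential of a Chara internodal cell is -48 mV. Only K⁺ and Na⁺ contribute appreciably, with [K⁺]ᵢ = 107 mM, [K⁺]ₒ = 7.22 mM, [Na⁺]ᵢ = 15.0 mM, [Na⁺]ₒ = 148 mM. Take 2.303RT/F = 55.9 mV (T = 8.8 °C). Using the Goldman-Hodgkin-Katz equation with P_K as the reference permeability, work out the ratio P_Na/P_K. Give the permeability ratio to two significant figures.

Let α = P_Na/P_K. GHK: Vm = 55.9·log₁₀[(Kₒ + α·Naₒ)/(Kᵢ + α·Naᵢ)].
10^(Vm/55.9) = 10^(-48.0/55.9) = 0.13846
So 0.13846·(Kᵢ + α·Naᵢ) = Kₒ + α·Naₒ → α = (0.13846·107.0 − 7.22) / (148.0 − 0.13846·15.0)
α = (14.82 − 7.22) / (148.0 − 2.077) = 7.595/145.9 = 0.05205

0.052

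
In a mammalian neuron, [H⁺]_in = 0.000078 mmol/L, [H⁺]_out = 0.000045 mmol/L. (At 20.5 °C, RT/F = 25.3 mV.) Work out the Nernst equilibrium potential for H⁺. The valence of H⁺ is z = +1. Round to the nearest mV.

E = (25.3/z) · ln([H⁺]_out/[H⁺]_in) with z = +1.
= (25.3/1) · ln(0.000045/0.000078) = 25.30 · ln(0.5769)
= 25.30 · (-0.5500) = -13.92 mV

-14 mV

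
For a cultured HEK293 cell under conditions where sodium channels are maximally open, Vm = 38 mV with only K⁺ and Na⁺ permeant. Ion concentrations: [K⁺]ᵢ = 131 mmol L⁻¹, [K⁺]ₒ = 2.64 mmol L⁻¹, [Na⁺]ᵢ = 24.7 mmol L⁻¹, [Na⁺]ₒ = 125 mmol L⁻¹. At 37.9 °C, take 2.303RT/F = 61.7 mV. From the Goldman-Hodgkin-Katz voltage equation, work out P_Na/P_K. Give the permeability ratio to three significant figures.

Let α = P_Na/P_K. GHK: Vm = 61.7·log₁₀[(Kₒ + α·Naₒ)/(Kᵢ + α·Naᵢ)].
10^(Vm/61.7) = 10^(38.0/61.7) = 4.1294
So 4.1294·(Kᵢ + α·Naᵢ) = Kₒ + α·Naₒ → α = (4.1294·131.0 − 2.64) / (125.0 − 4.1294·24.7)
α = (540.9 − 2.64) / (125.0 − 102) = 538.3/23 = 23.4

23.4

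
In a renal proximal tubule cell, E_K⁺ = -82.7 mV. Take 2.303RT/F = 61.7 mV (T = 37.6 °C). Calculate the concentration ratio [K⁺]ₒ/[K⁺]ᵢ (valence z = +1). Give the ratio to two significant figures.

log₁₀([out]/[in]) = E·z/(61.7) = -82.7 × 1 / 61.7 = -1.3404
[out]/[in] = 10^(-1.3404) = 0.04567

0.046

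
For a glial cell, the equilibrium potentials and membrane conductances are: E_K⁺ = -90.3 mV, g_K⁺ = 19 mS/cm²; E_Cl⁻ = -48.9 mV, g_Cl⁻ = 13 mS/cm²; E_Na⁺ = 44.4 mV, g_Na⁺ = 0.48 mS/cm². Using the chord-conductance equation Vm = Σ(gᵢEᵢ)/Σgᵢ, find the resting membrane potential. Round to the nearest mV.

-72 mV

Σ gᵢEᵢ = 19·(-90.3) + 13·(-48.9) + 0.48·(44.4) = -2330.09
Σ gᵢ = 19 + 13 + 0.48 = 32.48
Vm = -2330.09 / 32.48 = -71.74 mV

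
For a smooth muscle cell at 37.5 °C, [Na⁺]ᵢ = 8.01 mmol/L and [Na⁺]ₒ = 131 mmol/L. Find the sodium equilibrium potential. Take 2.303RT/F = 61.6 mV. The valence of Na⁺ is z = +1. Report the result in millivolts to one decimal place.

E = (61.6/z) · log₁₀([Na⁺]_out/[Na⁺]_in) with z = +1.
= (61.6/1) · log₁₀(131/8.01) = 61.60 · log₁₀(16.35)
= 61.60 · (1.2136) = 74.76 mV

74.8 mV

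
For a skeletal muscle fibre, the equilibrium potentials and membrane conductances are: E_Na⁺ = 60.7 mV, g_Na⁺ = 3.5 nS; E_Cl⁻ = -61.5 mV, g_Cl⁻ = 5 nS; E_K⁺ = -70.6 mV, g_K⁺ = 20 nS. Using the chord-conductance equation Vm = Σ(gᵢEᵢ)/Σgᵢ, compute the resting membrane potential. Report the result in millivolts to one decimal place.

Σ gᵢEᵢ = 3.5·(60.7) + 5·(-61.5) + 20·(-70.6) = -1507.05
Σ gᵢ = 3.5 + 5 + 20 = 28.5
Vm = -1507.05 / 28.5 = -52.88 mV

-52.9 mV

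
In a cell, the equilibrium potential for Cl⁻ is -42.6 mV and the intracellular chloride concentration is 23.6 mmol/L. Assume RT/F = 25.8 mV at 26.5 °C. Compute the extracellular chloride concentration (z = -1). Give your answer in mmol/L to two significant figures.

120 mmol/L

Nernst: E = (25.8/-1) · ln([out]/[in]), so ln([out]/[in]) = -42.6 × -1 / 25.8 = 1.6512.
[out]/[in] = e^(1.6512) = 5.213.
[out] = 5.213 × 23.6 = 123 mmol/L.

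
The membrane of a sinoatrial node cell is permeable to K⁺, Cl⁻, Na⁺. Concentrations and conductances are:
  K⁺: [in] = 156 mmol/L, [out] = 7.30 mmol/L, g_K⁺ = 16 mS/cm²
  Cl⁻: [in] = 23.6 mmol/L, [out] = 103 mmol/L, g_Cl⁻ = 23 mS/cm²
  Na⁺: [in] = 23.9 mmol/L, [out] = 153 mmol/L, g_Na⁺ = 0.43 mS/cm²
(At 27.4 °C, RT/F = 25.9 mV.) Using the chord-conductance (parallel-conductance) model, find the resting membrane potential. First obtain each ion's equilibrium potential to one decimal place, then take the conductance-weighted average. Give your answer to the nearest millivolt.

-54 mV

E_K⁺ = (25.9/1)·ln(7.30/156) = -79.3 mV
E_Cl⁻ = (25.9/-1)·ln(103/23.6) = -38.2 mV
E_Na⁺ = (25.9/1)·ln(153/23.9) = 48.1 mV
Vm = (Σ gᵢEᵢ)/(Σ gᵢ) = (16·-79.3 + 23·-38.2 + 0.43·48.1) / (16 + 23 + 0.43)
= -2126.72 / 39.43 = -53.94 mV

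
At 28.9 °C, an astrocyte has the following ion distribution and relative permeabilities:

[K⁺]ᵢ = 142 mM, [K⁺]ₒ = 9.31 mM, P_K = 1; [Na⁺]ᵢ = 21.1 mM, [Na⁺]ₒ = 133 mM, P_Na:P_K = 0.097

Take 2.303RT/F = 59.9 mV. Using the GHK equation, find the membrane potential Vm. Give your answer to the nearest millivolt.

Vm = 59.9 · log₁₀[(Σ P·[cation]ₒ + Σ P·[anion]ᵢ) / (Σ P·[cation]ᵢ + Σ P·[anion]ₒ)]
Numerator = 1×9.31 + 0.097×133 = 22.21
Denominator = 1×142 + 0.097×21.1 = 144
Vm = 59.9 · log₁₀(0.15419) = 59.9 × (-0.8119) = -48.63 mV

-49 mV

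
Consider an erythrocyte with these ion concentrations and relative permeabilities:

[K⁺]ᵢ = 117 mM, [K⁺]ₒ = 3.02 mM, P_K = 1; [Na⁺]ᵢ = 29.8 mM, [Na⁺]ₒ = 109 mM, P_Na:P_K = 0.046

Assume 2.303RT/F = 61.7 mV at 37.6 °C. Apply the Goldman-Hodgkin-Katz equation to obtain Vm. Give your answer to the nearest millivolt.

-72 mV

Vm = 61.7 · log₁₀[(Σ P·[cation]ₒ + Σ P·[anion]ᵢ) / (Σ P·[cation]ᵢ + Σ P·[anion]ₒ)]
Numerator = 1×3.02 + 0.046×109 = 8.034
Denominator = 1×117 + 0.046×29.8 = 118.4
Vm = 61.7 · log₁₀(0.067871) = 61.7 × (-1.1683) = -72.08 mV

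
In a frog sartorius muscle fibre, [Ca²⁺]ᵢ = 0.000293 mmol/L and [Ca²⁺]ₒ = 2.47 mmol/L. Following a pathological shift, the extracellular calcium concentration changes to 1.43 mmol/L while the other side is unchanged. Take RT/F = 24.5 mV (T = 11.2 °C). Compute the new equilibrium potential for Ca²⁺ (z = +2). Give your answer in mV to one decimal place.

104.0 mV

After the shift: [Ca²⁺]_out = 1.43, [Ca²⁺]_in = 0.000293 mmol/L.
E_new = (24.5/2)·ln(1.43/0.000293) = 12.25 · (8.4930) = 104.04 mV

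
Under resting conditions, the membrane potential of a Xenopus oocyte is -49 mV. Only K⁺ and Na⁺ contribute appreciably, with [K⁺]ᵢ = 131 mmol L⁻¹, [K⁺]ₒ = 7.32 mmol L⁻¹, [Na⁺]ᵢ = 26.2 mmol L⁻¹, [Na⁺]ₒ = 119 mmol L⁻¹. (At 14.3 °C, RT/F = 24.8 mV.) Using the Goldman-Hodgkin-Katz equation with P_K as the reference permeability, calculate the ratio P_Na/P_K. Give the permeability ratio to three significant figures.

Let α = P_Na/P_K. GHK: Vm = 24.8·ln[(Kₒ + α·Naₒ)/(Kᵢ + α·Naᵢ)].
e^(Vm/24.8) = e^(-49.0/24.8) = 0.13865
So 0.13865·(Kᵢ + α·Naᵢ) = Kₒ + α·Naₒ → α = (0.13865·131.0 − 7.32) / (119.0 − 0.13865·26.2)
α = (18.16 − 7.32) / (119.0 − 3.633) = 10.84/115.4 = 0.09399

0.0940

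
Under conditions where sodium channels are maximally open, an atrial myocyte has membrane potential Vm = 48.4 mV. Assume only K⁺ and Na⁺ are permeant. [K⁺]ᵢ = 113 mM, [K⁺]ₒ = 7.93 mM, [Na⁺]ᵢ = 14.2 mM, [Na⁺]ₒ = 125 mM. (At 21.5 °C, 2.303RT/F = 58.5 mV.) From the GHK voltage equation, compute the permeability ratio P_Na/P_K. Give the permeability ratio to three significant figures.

25.4

Let α = P_Na/P_K. GHK: Vm = 58.5·log₁₀[(Kₒ + α·Naₒ)/(Kᵢ + α·Naᵢ)].
10^(Vm/58.5) = 10^(48.4/58.5) = 6.7197
So 6.7197·(Kᵢ + α·Naᵢ) = Kₒ + α·Naₒ → α = (6.7197·113.0 − 7.93) / (125.0 − 6.7197·14.2)
α = (759.3 − 7.93) / (125.0 − 95.42) = 751.4/29.58 = 25.4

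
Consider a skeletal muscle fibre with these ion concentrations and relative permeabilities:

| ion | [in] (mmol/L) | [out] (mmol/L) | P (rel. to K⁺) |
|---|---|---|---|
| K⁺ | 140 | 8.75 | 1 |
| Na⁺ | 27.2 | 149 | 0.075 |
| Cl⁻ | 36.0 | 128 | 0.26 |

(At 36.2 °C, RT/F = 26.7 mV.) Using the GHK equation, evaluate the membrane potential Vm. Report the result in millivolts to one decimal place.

Vm = 26.7 · ln[(Σ P·[cation]ₒ + Σ P·[anion]ᵢ) / (Σ P·[cation]ᵢ + Σ P·[anion]ₒ)]
Numerator = 1×8.75 + 0.075×149 + 0.26×36.0 = 29.28
Denominator = 1×140 + 0.075×27.2 + 0.26×128 = 175.3
Vm = 26.7 · ln(0.16704) = 26.7 × (-1.7895) = -47.78 mV

-47.8 mV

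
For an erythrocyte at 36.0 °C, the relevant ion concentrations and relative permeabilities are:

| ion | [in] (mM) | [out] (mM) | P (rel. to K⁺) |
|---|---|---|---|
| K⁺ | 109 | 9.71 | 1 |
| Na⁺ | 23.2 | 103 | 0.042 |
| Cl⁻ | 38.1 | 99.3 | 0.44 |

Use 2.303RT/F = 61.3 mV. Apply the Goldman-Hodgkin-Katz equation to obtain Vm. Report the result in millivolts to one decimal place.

-42.8 mV

Vm = 61.3 · log₁₀[(Σ P·[cation]ₒ + Σ P·[anion]ᵢ) / (Σ P·[cation]ᵢ + Σ P·[anion]ₒ)]
Numerator = 1×9.71 + 0.042×103 + 0.44×38.1 = 30.8
Denominator = 1×109 + 0.042×23.2 + 0.44×99.3 = 153.7
Vm = 61.3 · log₁₀(0.20043) = 61.3 × (-0.6980) = -42.79 mV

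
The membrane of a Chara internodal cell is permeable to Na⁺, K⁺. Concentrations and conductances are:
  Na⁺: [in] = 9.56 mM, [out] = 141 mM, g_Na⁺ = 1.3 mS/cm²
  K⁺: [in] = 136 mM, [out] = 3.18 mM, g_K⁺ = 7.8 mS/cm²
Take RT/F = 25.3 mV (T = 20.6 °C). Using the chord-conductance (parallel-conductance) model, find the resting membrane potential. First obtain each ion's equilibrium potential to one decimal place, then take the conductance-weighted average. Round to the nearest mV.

-72 mV

E_Na⁺ = (25.3/1)·ln(141/9.56) = 68.1 mV
E_K⁺ = (25.3/1)·ln(3.18/136) = -95.0 mV
Vm = (Σ gᵢEᵢ)/(Σ gᵢ) = (1.3·68.1 + 7.8·-95.0) / (1.3 + 7.8)
= -652.47 / 9.1 = -71.70 mV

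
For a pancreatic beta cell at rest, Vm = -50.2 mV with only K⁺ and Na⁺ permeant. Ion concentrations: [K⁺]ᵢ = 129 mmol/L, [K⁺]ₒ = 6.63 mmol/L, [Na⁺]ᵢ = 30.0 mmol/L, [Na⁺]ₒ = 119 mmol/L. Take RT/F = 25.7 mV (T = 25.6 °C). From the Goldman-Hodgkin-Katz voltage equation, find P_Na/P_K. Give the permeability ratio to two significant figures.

Let α = P_Na/P_K. GHK: Vm = 25.7·ln[(Kₒ + α·Naₒ)/(Kᵢ + α·Naᵢ)].
e^(Vm/25.7) = e^(-50.2/25.7) = 0.1418
So 0.1418·(Kᵢ + α·Naᵢ) = Kₒ + α·Naₒ → α = (0.1418·129.0 − 6.63) / (119.0 − 0.1418·30.0)
α = (18.29 − 6.63) / (119.0 − 4.254) = 11.66/114.7 = 0.1016

0.10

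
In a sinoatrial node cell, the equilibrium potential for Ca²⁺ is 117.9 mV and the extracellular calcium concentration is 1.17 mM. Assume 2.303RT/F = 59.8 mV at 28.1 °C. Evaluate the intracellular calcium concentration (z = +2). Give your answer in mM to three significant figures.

0.000133 mM

Nernst: E = (59.8/2) · log₁₀([out]/[in]), so log₁₀([out]/[in]) = 117.9 × 2 / 59.8 = 3.9431.
[out]/[in] = 10^(3.9431) = 8773.
[in] = 1.17 / 8773 = 0.0001334 mM.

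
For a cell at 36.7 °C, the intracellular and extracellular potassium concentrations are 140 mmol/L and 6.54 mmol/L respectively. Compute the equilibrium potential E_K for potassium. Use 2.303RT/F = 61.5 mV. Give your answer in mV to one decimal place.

-81.8 mV

E = (61.5/z) · log₁₀([K⁺]_out/[K⁺]_in) with z = +1.
= (61.5/1) · log₁₀(6.54/140) = 61.50 · log₁₀(0.04671)
= 61.50 · (-1.3306) = -81.83 mV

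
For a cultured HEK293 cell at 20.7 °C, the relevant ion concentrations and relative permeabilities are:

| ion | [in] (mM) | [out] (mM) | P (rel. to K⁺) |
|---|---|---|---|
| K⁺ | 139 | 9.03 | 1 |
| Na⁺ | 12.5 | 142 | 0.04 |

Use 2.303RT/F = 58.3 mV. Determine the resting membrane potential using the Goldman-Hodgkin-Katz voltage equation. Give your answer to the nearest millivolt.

-57 mV

Vm = 58.3 · log₁₀[(Σ P·[cation]ₒ + Σ P·[anion]ᵢ) / (Σ P·[cation]ᵢ + Σ P·[anion]ₒ)]
Numerator = 1×9.03 + 0.04×142 = 14.71
Denominator = 1×139 + 0.04×12.5 = 139.5
Vm = 58.3 · log₁₀(0.10545) = 58.3 × (-0.9770) = -56.96 mV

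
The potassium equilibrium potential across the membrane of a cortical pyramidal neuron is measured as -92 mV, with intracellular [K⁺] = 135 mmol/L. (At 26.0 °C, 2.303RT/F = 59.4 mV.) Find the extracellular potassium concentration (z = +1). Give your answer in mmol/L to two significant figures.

3.8 mmol/L

Nernst: E = (59.4/1) · log₁₀([out]/[in]), so log₁₀([out]/[in]) = -92.0 × 1 / 59.4 = -1.5488.
[out]/[in] = 10^(-1.5488) = 0.02826.
[out] = 0.02826 × 135 = 3.815 mmol/L.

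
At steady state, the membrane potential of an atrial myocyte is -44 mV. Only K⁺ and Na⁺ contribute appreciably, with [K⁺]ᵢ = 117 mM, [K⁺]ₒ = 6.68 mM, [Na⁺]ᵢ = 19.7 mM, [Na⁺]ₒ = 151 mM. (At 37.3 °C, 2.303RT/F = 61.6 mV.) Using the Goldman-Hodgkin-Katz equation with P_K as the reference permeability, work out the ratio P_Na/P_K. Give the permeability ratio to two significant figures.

0.11

Let α = P_Na/P_K. GHK: Vm = 61.6·log₁₀[(Kₒ + α·Naₒ)/(Kᵢ + α·Naᵢ)].
10^(Vm/61.6) = 10^(-44.0/61.6) = 0.19307
So 0.19307·(Kᵢ + α·Naᵢ) = Kₒ + α·Naₒ → α = (0.19307·117.0 − 6.68) / (151.0 − 0.19307·19.7)
α = (22.59 − 6.68) / (151.0 − 3.803) = 15.91/147.2 = 0.1081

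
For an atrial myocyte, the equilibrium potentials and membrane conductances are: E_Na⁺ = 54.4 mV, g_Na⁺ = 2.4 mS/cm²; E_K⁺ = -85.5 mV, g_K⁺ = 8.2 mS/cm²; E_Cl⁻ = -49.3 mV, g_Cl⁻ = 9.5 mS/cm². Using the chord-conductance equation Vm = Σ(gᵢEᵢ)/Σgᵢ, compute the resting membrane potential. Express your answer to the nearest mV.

Σ gᵢEᵢ = 2.4·(54.4) + 8.2·(-85.5) + 9.5·(-49.3) = -1038.89
Σ gᵢ = 2.4 + 8.2 + 9.5 = 20.1
Vm = -1038.89 / 20.1 = -51.69 mV

-52 mV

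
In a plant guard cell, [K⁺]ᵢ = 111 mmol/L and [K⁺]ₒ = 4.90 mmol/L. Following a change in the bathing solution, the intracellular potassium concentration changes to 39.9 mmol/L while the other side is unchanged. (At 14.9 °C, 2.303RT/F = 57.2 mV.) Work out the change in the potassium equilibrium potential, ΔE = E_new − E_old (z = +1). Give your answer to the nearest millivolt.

25 mV

E_old = (57.2/1)·log₁₀(4.90/111) = -77.51 mV
E_new = (57.2/1)·log₁₀(4.90/39.9) = -52.10 mV
ΔE = -52.10 − (-77.51) = 25.42 mV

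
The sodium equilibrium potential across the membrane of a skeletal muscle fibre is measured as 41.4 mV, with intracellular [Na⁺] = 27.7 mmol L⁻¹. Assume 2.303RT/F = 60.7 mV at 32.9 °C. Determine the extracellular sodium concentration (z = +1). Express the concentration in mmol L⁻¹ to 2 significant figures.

130 mmol L⁻¹

Nernst: E = (60.7/1) · log₁₀([out]/[in]), so log₁₀([out]/[in]) = 41.4 × 1 / 60.7 = 0.6820.
[out]/[in] = 10^(0.6820) = 4.809.
[out] = 4.809 × 27.7 = 133.2 mmol L⁻¹.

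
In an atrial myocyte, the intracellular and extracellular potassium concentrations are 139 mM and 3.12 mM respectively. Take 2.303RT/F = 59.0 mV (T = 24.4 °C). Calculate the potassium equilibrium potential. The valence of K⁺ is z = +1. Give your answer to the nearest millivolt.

-97 mV

E = (59.0/z) · log₁₀([K⁺]_out/[K⁺]_in) with z = +1.
= (59.0/1) · log₁₀(3.12/139) = 59.00 · log₁₀(0.02245)
= 59.00 · (-1.6489) = -97.28 mV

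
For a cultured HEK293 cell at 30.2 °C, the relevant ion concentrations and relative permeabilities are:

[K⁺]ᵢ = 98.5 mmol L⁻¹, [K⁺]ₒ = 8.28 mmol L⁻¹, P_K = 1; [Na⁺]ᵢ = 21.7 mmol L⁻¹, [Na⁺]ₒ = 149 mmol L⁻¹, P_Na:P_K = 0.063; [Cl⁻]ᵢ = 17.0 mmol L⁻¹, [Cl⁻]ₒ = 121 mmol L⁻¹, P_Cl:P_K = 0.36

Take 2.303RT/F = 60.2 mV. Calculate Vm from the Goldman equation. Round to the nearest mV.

Vm = 60.2 · log₁₀[(Σ P·[cation]ₒ + Σ P·[anion]ᵢ) / (Σ P·[cation]ᵢ + Σ P·[anion]ₒ)]
Numerator = 1×8.28 + 0.063×149 + 0.36×17.0 = 23.79
Denominator = 1×98.5 + 0.063×21.7 + 0.36×121 = 143.4
Vm = 60.2 · log₁₀(0.16585) = 60.2 × (-0.7803) = -46.97 mV

-47 mV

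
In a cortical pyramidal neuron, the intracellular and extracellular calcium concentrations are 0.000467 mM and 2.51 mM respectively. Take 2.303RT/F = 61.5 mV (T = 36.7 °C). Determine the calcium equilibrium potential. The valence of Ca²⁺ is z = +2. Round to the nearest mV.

115 mV

E = (61.5/z) · log₁₀([Ca²⁺]_out/[Ca²⁺]_in) with z = +2.
= (61.5/2) · log₁₀(2.51/0.000467) = 30.75 · log₁₀(5375)
= 30.75 · (3.7304) = 114.71 mV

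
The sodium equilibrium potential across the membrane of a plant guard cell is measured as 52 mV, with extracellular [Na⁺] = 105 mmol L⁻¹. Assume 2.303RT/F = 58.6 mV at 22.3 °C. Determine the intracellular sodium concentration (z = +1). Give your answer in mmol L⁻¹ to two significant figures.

14 mmol L⁻¹

Nernst: E = (58.6/1) · log₁₀([out]/[in]), so log₁₀([out]/[in]) = 52.0 × 1 / 58.6 = 0.8874.
[out]/[in] = 10^(0.8874) = 7.716.
[in] = 105 / 7.716 = 13.61 mmol L⁻¹.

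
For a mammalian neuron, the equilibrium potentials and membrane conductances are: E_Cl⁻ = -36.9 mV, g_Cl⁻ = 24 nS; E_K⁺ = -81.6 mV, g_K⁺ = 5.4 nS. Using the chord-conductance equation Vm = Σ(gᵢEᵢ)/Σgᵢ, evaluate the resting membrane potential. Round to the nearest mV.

-45 mV

Σ gᵢEᵢ = 24·(-36.9) + 5.4·(-81.6) = -1326.24
Σ gᵢ = 24 + 5.4 = 29.4
Vm = -1326.24 / 29.4 = -45.11 mV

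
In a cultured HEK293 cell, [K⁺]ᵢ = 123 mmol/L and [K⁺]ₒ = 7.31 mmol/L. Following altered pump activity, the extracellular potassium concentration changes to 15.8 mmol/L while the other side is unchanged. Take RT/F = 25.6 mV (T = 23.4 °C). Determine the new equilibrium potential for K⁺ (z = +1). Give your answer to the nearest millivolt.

-53 mV

After the shift: [K⁺]_out = 15.8, [K⁺]_in = 123 mmol/L.
E_new = (25.6/1)·ln(15.8/123) = 25.60 · (-2.0522) = -52.54 mV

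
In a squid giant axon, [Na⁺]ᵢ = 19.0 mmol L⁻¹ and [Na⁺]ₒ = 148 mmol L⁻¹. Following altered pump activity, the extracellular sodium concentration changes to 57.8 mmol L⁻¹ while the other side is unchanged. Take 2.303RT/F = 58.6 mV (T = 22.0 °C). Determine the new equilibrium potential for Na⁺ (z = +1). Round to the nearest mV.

After the shift: [Na⁺]_out = 57.8, [Na⁺]_in = 19.0 mmol L⁻¹.
E_new = (58.6/1)·log₁₀(57.8/19.0) = 58.60 · (0.4832) = 28.31 mV

28 mV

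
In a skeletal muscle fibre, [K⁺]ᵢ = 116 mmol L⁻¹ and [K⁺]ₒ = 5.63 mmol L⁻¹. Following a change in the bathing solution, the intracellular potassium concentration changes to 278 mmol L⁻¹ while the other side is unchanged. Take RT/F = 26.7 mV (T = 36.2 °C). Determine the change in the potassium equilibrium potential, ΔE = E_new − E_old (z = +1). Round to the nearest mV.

-23 mV

E_old = (26.7/1)·ln(5.63/116) = -80.78 mV
E_new = (26.7/1)·ln(5.63/278) = -104.12 mV
ΔE = -104.12 − (-80.78) = -23.34 mV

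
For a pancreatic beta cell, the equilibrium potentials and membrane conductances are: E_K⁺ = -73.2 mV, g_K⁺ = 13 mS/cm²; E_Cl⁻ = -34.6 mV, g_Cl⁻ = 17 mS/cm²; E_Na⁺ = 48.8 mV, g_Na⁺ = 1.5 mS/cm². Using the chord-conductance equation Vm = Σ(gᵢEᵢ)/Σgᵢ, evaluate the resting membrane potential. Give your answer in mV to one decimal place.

Σ gᵢEᵢ = 13·(-73.2) + 17·(-34.6) + 1.5·(48.8) = -1466.60
Σ gᵢ = 13 + 17 + 1.5 = 31.5
Vm = -1466.60 / 31.5 = -46.56 mV

-46.6 mV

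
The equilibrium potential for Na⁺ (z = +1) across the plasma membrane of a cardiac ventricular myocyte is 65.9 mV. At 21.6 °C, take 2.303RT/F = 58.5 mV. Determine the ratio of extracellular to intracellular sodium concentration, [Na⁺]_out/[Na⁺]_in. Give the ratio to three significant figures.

log₁₀([out]/[in]) = E·z/(58.5) = 65.9 × 1 / 58.5 = 1.1265
[out]/[in] = 10^(1.1265) = 13.38

13.4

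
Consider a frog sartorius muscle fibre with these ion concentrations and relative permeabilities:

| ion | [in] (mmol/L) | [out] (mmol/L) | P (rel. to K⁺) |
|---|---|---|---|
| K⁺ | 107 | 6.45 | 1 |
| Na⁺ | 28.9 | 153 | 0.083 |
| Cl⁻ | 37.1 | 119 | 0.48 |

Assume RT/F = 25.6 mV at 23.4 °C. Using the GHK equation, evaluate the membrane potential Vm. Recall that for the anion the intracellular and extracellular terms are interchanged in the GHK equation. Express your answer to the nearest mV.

Vm = 25.6 · ln[(Σ P·[cation]ₒ + Σ P·[anion]ᵢ) / (Σ P·[cation]ᵢ + Σ P·[anion]ₒ)]
Numerator = 1×6.45 + 0.083×153 + 0.48×37.1 = 36.96
Denominator = 1×107 + 0.083×28.9 + 0.48×119 = 166.5
Vm = 25.6 · ln(0.22194) = 25.6 × (-1.5054) = -38.54 mV

-39 mV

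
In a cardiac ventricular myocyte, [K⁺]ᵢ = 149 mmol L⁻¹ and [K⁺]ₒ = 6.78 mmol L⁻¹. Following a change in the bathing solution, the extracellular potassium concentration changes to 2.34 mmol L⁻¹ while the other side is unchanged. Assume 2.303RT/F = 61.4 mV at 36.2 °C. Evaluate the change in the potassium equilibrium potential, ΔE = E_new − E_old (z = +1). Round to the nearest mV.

-28 mV

E_old = (61.4/1)·log₁₀(6.78/149) = -82.40 mV
E_new = (61.4/1)·log₁₀(2.34/149) = -110.76 mV
ΔE = -110.76 − (-82.40) = -28.37 mV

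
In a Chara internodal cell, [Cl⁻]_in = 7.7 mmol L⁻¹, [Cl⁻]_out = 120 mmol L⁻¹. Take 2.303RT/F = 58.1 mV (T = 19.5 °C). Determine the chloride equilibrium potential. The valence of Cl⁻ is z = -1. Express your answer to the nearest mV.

-69 mV

E = (58.1/z) · log₁₀([Cl⁻]_out/[Cl⁻]_in) with z = -1.
For an anion, dividing by z = -1 reverses the sign.
= (58.1/-1) · log₁₀(120/7.7) = -58.10 · log₁₀(15.58)
= -58.10 · (1.1927) = -69.30 mV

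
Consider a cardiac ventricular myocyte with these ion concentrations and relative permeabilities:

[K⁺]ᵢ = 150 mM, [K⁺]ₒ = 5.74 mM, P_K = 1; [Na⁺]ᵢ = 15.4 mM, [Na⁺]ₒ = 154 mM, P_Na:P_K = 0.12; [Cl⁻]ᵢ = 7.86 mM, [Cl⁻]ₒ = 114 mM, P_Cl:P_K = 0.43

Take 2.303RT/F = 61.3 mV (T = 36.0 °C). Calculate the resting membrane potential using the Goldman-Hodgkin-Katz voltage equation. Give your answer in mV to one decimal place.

-52.8 mV

Vm = 61.3 · log₁₀[(Σ P·[cation]ₒ + Σ P·[anion]ᵢ) / (Σ P·[cation]ᵢ + Σ P·[anion]ₒ)]
Numerator = 1×5.74 + 0.12×154 + 0.43×7.86 = 27.6
Denominator = 1×150 + 0.12×15.4 + 0.43×114 = 200.9
Vm = 61.3 · log₁₀(0.1374) = 61.3 × (-0.8620) = -52.84 mV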